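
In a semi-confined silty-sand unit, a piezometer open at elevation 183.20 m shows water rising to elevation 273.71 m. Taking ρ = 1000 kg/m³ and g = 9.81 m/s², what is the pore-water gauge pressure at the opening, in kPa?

P ≈ 888 kPa

Pressure head ψ = h − z = 273.71 − 183.20 = 90.51 m.
P = ρgψ = 1000 × 9.81 × 90.51 = 887903 Pa ≈ 888 kPa.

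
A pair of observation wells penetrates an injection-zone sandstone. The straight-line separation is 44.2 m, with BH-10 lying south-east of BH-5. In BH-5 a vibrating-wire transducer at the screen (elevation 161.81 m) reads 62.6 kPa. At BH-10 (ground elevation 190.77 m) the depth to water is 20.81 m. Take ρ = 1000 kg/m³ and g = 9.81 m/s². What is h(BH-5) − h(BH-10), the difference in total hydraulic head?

Δh ≈ -1.77 m

Pressure head at BH-5: ψ = P/(ρg) = 62.6×1000 / (1000 × 9.81) = 6.38 m.
Total head at BH-5: h = z + ψ = 161.81 + 6.38 = 168.19 m.
Total head at BH-10: h = 190.77 − 20.81 = 169.96 m.
Head difference: h(BH-5) − h(BH-10) = 168.19 − 169.96 = -1.77 m.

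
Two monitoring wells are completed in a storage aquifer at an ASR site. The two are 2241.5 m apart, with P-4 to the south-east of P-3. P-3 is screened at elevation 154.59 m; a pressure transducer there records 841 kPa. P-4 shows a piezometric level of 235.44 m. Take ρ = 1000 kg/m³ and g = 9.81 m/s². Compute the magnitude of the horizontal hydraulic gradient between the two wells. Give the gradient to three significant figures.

Pressure head at P-3: ψ = P/(ρg) = 841×1000 / (1000 × 9.81) = 85.73 m.
Total head at P-3: h = z + ψ = 154.59 + 85.73 = 240.32 m.
Total head at P-4: h = 235.44 m (water level in the piezometer is the total head).
Head difference: h(P-3) − h(P-4) = 240.32 − 235.44 = 4.88 m.
Hydraulic gradient: i = |Δh| / L = 4.88 / 2241.5 = 0.00218.

i ≈ 0.00218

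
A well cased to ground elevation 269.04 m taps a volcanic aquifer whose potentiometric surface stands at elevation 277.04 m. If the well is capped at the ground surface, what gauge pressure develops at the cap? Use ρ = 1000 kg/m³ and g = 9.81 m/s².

P ≈ 78.5 kPa

Head above the cap: Δh = 277.04 − 269.04 = 8.00 m.
P = ρgΔh = 1000 × 9.81 × 8.00 = 78480 Pa ≈ 78.5 kPa.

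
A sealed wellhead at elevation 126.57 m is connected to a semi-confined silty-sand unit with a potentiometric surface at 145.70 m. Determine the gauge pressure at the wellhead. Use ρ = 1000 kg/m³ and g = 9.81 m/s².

P ≈ 188 kPa

Head above the cap: Δh = 145.70 − 126.57 = 19.13 m.
P = ρgΔh = 1000 × 9.81 × 19.13 = 187665 Pa ≈ 188 kPa.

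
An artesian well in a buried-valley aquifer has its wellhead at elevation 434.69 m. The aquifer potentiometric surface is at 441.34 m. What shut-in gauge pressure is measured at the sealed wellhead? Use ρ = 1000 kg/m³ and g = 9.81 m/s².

Head above the cap: Δh = 441.34 − 434.69 = 6.65 m.
P = ρgΔh = 1000 × 9.81 × 6.65 = 65237 Pa ≈ 65.2 kPa.

P ≈ 65.2 kPa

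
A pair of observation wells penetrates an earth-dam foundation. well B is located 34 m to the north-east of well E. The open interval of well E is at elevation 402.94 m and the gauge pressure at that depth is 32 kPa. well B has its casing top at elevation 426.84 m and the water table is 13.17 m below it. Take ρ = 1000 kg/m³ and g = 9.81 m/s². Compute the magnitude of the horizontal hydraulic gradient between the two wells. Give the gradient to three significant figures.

Pressure head at well E: ψ = P/(ρg) = 32×1000 / (1000 × 9.81) = 3.26 m.
Total head at well E: h = z + ψ = 402.94 + 3.26 = 406.20 m.
Total head at well B: h = 426.84 − 13.17 = 413.67 m.
Head difference: h(well E) − h(well B) = 406.20 − 413.67 = -7.47 m.
Hydraulic gradient: i = |Δh| / L = 7.47 / 34 = 0.220.

i ≈ 0.220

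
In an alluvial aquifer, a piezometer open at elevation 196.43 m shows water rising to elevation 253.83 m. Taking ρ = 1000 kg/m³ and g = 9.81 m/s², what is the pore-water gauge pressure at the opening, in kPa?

Pressure head ψ = h − z = 253.83 − 196.43 = 57.40 m.
P = ρgψ = 1000 × 9.81 × 57.40 = 563094 Pa ≈ 563 kPa.

P ≈ 563 kPa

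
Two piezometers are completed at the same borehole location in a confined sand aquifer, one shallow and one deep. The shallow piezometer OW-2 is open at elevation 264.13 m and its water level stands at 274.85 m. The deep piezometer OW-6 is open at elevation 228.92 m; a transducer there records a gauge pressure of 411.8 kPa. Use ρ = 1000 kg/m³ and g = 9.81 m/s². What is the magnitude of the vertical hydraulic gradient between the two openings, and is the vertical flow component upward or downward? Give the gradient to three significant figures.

Total head at OW-2: h = 274.85 m (water level in the standpipe).
Pressure head at OW-6: ψ = P/(ρg) = 411.8×1000 / (1000 × 9.81) = 41.98 m.
Total head at OW-6: h = z + ψ = 228.92 + 41.98 = 270.90 m.
Δh = h(OW-2) − h(OW-6) = 274.85 − 270.90 = 3.95 m.
Vertical separation Δz = 264.13 − 228.92 = 35.21 m.
|i_v| = |Δh| / Δz = 3.95 / 35.21 = 0.112.
Head is higher in the shallow piezometer, so vertical flow is downward (recharge condition).

|i_v| ≈ 0.112; vertical flow is downward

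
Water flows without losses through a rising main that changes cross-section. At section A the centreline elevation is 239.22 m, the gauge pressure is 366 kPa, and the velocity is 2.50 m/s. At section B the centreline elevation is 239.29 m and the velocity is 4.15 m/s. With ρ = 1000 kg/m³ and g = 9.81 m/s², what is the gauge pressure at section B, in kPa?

P₂ ≈ 360 kPa

Pressure head at A: ψ₁ = P₁/(ρg) = 366×1000 / (1000 × 9.81) = 37.31 m.
Velocity heads: v₁²/2g = 2.50²/19.62 = 0.319 m; v₂²/2g = 4.15²/19.62 = 0.878 m.
Total head H = z₁ + ψ₁ + v₁²/2g = 239.22 + 37.31 + 0.319 = 276.85 m.
ψ₂ = H − z₂ − v₂²/2g = 276.85 − 239.29 − 0.878 = 36.68 m.
P₂ = ρgψ₂ = 1000 × 9.81 × 36.68 ≈ 360 kPa.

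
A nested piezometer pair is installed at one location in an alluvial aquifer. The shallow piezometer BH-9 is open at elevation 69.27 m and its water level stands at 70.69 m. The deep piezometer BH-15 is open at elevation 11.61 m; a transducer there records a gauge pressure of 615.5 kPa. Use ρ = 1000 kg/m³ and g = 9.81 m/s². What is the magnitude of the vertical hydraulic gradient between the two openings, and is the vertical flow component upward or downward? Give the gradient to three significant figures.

Total head at BH-9: h = 70.69 m (water level in the standpipe).
Pressure head at BH-15: ψ = P/(ρg) = 615.5×1000 / (1000 × 9.81) = 62.74 m.
Total head at BH-15: h = z + ψ = 11.61 + 62.74 = 74.35 m.
Δh = h(BH-9) − h(BH-15) = 70.69 − 74.35 = -3.66 m.
Vertical separation Δz = 69.27 − 11.61 = 57.66 m.
|i_v| = |Δh| / Δz = 3.66 / 57.66 = 0.0635.
Head is higher in the deep piezometer, so vertical flow is upward (discharge condition).

|i_v| ≈ 0.0635; vertical flow is upward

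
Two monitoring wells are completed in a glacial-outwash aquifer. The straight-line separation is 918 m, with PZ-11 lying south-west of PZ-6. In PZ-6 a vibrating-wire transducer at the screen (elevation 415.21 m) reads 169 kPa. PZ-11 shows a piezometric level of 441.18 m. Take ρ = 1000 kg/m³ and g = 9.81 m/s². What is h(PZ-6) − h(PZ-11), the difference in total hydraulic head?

Δh ≈ -8.74 m

Pressure head at PZ-6: ψ = P/(ρg) = 169×1000 / (1000 × 9.81) = 17.23 m.
Total head at PZ-6: h = z + ψ = 415.21 + 17.23 = 432.44 m.
Total head at PZ-11: h = 441.18 m (water level in the piezometer is the total head).
Head difference: h(PZ-6) − h(PZ-11) = 432.44 − 441.18 = -8.74 m.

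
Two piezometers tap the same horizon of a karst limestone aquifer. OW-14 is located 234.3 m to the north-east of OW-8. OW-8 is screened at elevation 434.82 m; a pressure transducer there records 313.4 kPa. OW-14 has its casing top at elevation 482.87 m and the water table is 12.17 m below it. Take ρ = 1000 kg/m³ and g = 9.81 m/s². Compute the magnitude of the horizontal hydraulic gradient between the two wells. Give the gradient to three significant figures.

Pressure head at OW-8: ψ = P/(ρg) = 313.4×1000 / (1000 × 9.81) = 31.95 m.
Total head at OW-8: h = z + ψ = 434.82 + 31.95 = 466.77 m.
Total head at OW-14: h = 482.87 − 12.17 = 470.70 m.
Head difference: h(OW-8) − h(OW-14) = 466.77 − 470.70 = -3.93 m.
Hydraulic gradient: i = |Δh| / L = 3.93 / 234.3 = 0.0168.

i ≈ 0.0168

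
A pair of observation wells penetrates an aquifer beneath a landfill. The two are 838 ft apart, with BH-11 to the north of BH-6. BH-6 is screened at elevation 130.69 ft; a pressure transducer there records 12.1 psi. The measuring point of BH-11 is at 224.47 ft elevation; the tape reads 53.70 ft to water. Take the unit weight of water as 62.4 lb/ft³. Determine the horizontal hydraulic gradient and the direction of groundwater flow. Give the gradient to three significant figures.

Pressure head at BH-6: ψ = 144·P/γ = 144 × 12.1 / 62.4 = 27.92 ft.
Total head at BH-6: h = z + ψ = 130.69 + 27.92 = 158.61 ft.
Total head at BH-11: h = 224.47 − 53.70 = 170.77 ft.
Head difference: h(BH-6) − h(BH-11) = 158.61 − 170.77 = -12.16 ft.
Hydraulic gradient: i = |Δh| / L = 12.16 / 838 = 0.0145.
Flow is from higher to lower head: from BH-11 toward BH-6, i.e. toward the south.

i ≈ 0.0145; groundwater flows toward the south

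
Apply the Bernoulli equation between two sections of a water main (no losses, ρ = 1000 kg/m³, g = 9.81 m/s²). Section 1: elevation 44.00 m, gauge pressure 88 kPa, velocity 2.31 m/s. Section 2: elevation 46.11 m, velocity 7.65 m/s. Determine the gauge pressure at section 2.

P₂ ≈ 40.7 kPa

Pressure head at 1: ψ₁ = P₁/(ρg) = 88×1000 / (1000 × 9.81) = 8.97 m.
Velocity heads: v₁²/2g = 2.31²/19.62 = 0.272 m; v₂²/2g = 7.65²/19.62 = 2.983 m.
Total head H = z₁ + ψ₁ + v₁²/2g = 44.00 + 8.97 + 0.272 = 53.24 m.
ψ₂ = H − z₂ − v₂²/2g = 53.24 − 46.11 − 2.983 = 4.15 m.
P₂ = ρgψ₂ = 1000 × 9.81 × 4.15 ≈ 40.7 kPa.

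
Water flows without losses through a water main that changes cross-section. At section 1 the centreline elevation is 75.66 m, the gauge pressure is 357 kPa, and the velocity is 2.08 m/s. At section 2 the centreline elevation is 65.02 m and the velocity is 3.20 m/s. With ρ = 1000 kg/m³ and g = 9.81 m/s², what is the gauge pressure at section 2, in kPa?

P₂ ≈ 458 kPa

Pressure head at 1: ψ₁ = P₁/(ρg) = 357×1000 / (1000 × 9.81) = 36.39 m.
Velocity heads: v₁²/2g = 2.08²/19.62 = 0.221 m; v₂²/2g = 3.20²/19.62 = 0.522 m.
Total head H = z₁ + ψ₁ + v₁²/2g = 75.66 + 36.39 + 0.221 = 112.27 m.
ψ₂ = H − z₂ − v₂²/2g = 112.27 − 65.02 − 0.522 = 46.73 m.
P₂ = ρgψ₂ = 1000 × 9.81 × 46.73 ≈ 458 kPa.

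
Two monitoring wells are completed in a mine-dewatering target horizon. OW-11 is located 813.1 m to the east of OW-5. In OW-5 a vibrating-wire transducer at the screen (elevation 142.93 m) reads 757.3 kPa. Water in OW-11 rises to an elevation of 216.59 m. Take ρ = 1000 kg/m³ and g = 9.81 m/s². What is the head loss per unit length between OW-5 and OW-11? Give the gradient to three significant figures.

Pressure head at OW-5: ψ = P/(ρg) = 757.3×1000 / (1000 × 9.81) = 77.20 m.
Total head at OW-5: h = z + ψ = 142.93 + 77.20 = 220.13 m.
Total head at OW-11: h = 216.59 m (water level in the piezometer is the total head).
Head difference: h(OW-5) − h(OW-11) = 220.13 − 216.59 = 3.54 m.
Hydraulic gradient: i = |Δh| / L = 3.54 / 813.1 = 0.00435.

i ≈ 0.00435 m/m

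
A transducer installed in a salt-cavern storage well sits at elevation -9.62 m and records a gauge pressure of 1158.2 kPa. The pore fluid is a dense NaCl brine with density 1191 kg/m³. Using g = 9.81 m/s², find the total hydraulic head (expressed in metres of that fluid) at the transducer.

ψ = P/(ρg) = 1158.2×1000 / (1191 × 9.81) = 99.13 m.
h = z + ψ = -9.62 + 99.13 = 89.51 m.

h ≈ 89.51 m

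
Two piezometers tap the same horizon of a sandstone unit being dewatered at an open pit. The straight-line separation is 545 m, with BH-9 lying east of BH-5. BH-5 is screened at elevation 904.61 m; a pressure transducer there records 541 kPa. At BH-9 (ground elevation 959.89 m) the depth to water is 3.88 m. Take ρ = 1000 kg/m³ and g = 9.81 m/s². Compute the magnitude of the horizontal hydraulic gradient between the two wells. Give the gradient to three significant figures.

Pressure head at BH-5: ψ = P/(ρg) = 541×1000 / (1000 × 9.81) = 55.15 m.
Total head at BH-5: h = z + ψ = 904.61 + 55.15 = 959.76 m.
Total head at BH-9: h = 959.89 − 3.88 = 956.01 m.
Head difference: h(BH-5) − h(BH-9) = 959.76 − 956.01 = 3.75 m.
Hydraulic gradient: i = |Δh| / L = 3.75 / 545 = 0.00688.

i ≈ 0.00688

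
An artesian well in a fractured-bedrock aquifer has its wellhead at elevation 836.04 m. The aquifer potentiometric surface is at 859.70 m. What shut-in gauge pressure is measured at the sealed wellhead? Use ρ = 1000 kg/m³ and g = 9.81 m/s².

P ≈ 232 kPa

Head above the cap: Δh = 859.70 − 836.04 = 23.66 m.
P = ρgΔh = 1000 × 9.81 × 23.66 = 232105 Pa ≈ 232 kPa.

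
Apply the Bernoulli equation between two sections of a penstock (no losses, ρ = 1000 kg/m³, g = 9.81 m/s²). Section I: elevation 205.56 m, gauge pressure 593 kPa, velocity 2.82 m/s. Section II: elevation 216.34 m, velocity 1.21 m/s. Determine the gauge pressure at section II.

Pressure head at I: ψ₁ = P₁/(ρg) = 593×1000 / (1000 × 9.81) = 60.45 m.
Velocity heads: v₁²/2g = 2.82²/19.62 = 0.405 m; v₂²/2g = 1.21²/19.62 = 0.075 m.
Total head H = z₁ + ψ₁ + v₁²/2g = 205.56 + 60.45 + 0.405 = 266.41 m.
ψ₂ = H − z₂ − v₂²/2g = 266.41 − 216.34 − 0.075 = 50.00 m.
P₂ = ρgψ₂ = 1000 × 9.81 × 50.00 ≈ 490 kPa.

P₂ ≈ 490 kPa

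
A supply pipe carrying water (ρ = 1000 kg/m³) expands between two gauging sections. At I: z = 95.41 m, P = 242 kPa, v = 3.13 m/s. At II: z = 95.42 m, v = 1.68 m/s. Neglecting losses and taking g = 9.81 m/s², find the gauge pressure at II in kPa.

Pressure head at I: ψ₁ = P₁/(ρg) = 242×1000 / (1000 × 9.81) = 24.67 m.
Velocity heads: v₁²/2g = 3.13²/19.62 = 0.499 m; v₂²/2g = 1.68²/19.62 = 0.144 m.
Total head H = z₁ + ψ₁ + v₁²/2g = 95.41 + 24.67 + 0.499 = 120.58 m.
ψ₂ = H − z₂ − v₂²/2g = 120.58 − 95.42 − 0.144 = 25.02 m.
P₂ = ρgψ₂ = 1000 × 9.81 × 25.02 ≈ 245 kPa.

P₂ ≈ 245 kPa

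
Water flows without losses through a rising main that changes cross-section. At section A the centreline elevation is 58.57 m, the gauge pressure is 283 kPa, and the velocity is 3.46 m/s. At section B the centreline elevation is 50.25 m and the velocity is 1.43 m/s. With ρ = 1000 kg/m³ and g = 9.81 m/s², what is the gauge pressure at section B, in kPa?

Pressure head at A: ψ₁ = P₁/(ρg) = 283×1000 / (1000 × 9.81) = 28.85 m.
Velocity heads: v₁²/2g = 3.46²/19.62 = 0.610 m; v₂²/2g = 1.43²/19.62 = 0.104 m.
Total head H = z₁ + ψ₁ + v₁²/2g = 58.57 + 28.85 + 0.610 = 88.03 m.
ψ₂ = H − z₂ − v₂²/2g = 88.03 − 50.25 − 0.104 = 37.68 m.
P₂ = ρgψ₂ = 1000 × 9.81 × 37.68 ≈ 370 kPa.

P₂ ≈ 370 kPa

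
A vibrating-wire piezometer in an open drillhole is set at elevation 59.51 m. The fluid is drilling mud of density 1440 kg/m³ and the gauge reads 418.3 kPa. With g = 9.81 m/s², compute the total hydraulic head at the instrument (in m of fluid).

ψ = P/(ρg) = 418.3×1000 / (1440 × 9.81) = 29.61 m.
h = z + ψ = 59.51 + 29.61 = 89.12 m.

h ≈ 89.12 m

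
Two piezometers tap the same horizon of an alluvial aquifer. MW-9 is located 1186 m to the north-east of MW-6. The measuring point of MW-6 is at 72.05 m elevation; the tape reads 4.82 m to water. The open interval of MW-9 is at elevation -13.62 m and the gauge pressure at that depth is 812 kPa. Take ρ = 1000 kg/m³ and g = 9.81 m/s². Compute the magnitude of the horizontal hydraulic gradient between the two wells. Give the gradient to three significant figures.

i ≈ 0.00162

Total head at MW-6: h = 72.05 − 4.82 = 67.23 m.
Pressure head at MW-9: ψ = P/(ρg) = 812×1000 / (1000 × 9.81) = 82.77 m.
Total head at MW-9: h = z + ψ = -13.62 + 82.77 = 69.15 m.
Head difference: h(MW-6) − h(MW-9) = 67.23 − 69.15 = -1.92 m.
Hydraulic gradient: i = |Δh| / L = 1.92 / 1186 = 0.00162.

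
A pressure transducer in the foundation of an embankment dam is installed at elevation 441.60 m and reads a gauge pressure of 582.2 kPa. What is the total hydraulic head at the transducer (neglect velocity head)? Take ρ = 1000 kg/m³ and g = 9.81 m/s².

ψ = P/(ρg) = 582.2×1000 / (1000 × 9.81) = 59.35 m.
h = z + ψ = 441.60 + 59.35 = 500.95 m.

h ≈ 500.95 m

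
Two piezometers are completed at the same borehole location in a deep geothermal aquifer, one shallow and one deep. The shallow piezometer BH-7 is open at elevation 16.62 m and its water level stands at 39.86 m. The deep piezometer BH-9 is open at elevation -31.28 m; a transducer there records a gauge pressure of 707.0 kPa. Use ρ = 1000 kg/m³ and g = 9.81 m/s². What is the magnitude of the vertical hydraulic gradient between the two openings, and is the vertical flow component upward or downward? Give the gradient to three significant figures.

Total head at BH-7: h = 39.86 m (water level in the standpipe).
Pressure head at BH-9: ψ = P/(ρg) = 707.0×1000 / (1000 × 9.81) = 72.07 m.
Total head at BH-9: h = z + ψ = -31.28 + 72.07 = 40.79 m.
Δh = h(BH-7) − h(BH-9) = 39.86 − 40.79 = -0.93 m.
Vertical separation Δz = 16.62 − (-31.28) = 47.90 m.
|i_v| = |Δh| / Δz = 0.93 / 47.90 = 0.0194.
Head is higher in the deep piezometer, so vertical flow is upward (discharge condition).

|i_v| ≈ 0.0194; vertical flow is upward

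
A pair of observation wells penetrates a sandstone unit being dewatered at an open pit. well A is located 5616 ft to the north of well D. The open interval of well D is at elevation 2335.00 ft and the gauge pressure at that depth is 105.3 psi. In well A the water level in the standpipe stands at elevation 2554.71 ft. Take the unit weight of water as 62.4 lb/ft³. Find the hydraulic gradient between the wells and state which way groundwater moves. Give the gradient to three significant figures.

i ≈ 0.00415; groundwater flows toward the north

Pressure head at well D: ψ = 144·P/γ = 144 × 105.3 / 62.4 = 243.00 ft.
Total head at well D: h = z + ψ = 2335.00 + 243.00 = 2578.00 ft.
Total head at well A: h = 2554.71 ft (water level in the piezometer is the total head).
Head difference: h(well D) − h(well A) = 2578.00 − 2554.71 = 23.29 ft.
Hydraulic gradient: i = |Δh| / L = 23.29 / 5616 = 0.00415.
Flow is from higher to lower head: from well D toward well A, i.e. toward the north.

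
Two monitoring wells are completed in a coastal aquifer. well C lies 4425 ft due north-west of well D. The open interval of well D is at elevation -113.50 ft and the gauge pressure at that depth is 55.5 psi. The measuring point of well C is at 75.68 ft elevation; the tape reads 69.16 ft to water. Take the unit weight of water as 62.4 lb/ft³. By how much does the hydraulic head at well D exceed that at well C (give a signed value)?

Pressure head at well D: ψ = 144·P/γ = 144 × 55.5 / 62.4 = 128.08 ft.
Total head at well D: h = z + ψ = -113.50 + 128.08 = 14.58 ft.
Total head at well C: h = 75.68 − 69.16 = 6.52 ft.
Head difference: h(well D) − h(well C) = 14.58 − 6.52 = 8.06 ft.

Δh ≈ 8.06 ft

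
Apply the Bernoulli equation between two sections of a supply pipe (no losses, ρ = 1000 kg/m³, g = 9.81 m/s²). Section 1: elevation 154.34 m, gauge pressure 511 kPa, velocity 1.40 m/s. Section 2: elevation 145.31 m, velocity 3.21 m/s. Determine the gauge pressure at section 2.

P₂ ≈ 595 kPa

Pressure head at 1: ψ₁ = P₁/(ρg) = 511×1000 / (1000 × 9.81) = 52.09 m.
Velocity heads: v₁²/2g = 1.40²/19.62 = 0.100 m; v₂²/2g = 3.21²/19.62 = 0.525 m.
Total head H = z₁ + ψ₁ + v₁²/2g = 154.34 + 52.09 + 0.100 = 206.53 m.
ψ₂ = H − z₂ − v₂²/2g = 206.53 − 145.31 − 0.525 = 60.70 m.
P₂ = ρgψ₂ = 1000 × 9.81 × 60.70 ≈ 595 kPa.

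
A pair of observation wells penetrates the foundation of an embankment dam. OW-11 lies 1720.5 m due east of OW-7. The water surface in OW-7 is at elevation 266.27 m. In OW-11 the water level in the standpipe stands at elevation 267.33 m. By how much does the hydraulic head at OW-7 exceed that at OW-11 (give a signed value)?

Δh ≈ -1.06 m

Total head at OW-7: h = 266.27 m (water level in the piezometer is the total head).
Total head at OW-11: h = 267.33 m (water level in the piezometer is the total head).
Head difference: h(OW-7) − h(OW-11) = 266.27 − 267.33 = -1.06 m.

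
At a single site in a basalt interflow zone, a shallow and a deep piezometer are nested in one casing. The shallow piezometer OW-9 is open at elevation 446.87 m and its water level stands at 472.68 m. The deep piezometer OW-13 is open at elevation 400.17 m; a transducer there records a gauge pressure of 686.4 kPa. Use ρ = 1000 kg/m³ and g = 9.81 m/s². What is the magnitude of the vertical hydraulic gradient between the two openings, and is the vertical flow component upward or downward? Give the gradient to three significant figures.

Total head at OW-9: h = 472.68 m (water level in the standpipe).
Pressure head at OW-13: ψ = P/(ρg) = 686.4×1000 / (1000 × 9.81) = 69.97 m.
Total head at OW-13: h = z + ψ = 400.17 + 69.97 = 470.14 m.
Δh = h(OW-9) − h(OW-13) = 472.68 − 470.14 = 2.54 m.
Vertical separation Δz = 446.87 − 400.17 = 46.70 m.
|i_v| = |Δh| / Δz = 2.54 / 46.70 = 0.0544.
Head is higher in the shallow piezometer, so vertical flow is downward (recharge condition).

|i_v| ≈ 0.0544; vertical flow is downward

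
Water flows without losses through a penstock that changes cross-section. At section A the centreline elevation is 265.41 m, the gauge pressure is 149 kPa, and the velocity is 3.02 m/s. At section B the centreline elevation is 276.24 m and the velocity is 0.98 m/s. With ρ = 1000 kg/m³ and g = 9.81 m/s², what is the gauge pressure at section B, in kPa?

P₂ ≈ 46.8 kPa

Pressure head at A: ψ₁ = P₁/(ρg) = 149×1000 / (1000 × 9.81) = 15.19 m.
Velocity heads: v₁²/2g = 3.02²/19.62 = 0.465 m; v₂²/2g = 0.98²/19.62 = 0.049 m.
Total head H = z₁ + ψ₁ + v₁²/2g = 265.41 + 15.19 + 0.465 = 281.06 m.
ψ₂ = H − z₂ − v₂²/2g = 281.06 − 276.24 − 0.049 = 4.77 m.
P₂ = ρgψ₂ = 1000 × 9.81 × 4.77 ≈ 46.8 kPa.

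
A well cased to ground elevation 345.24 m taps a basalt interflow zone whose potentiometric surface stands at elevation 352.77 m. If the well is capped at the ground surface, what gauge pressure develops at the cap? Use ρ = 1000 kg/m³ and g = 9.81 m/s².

P ≈ 73.9 kPa

Head above the cap: Δh = 352.77 − 345.24 = 7.53 m.
P = ρgΔh = 1000 × 9.81 × 7.53 = 73869 Pa ≈ 73.9 kPa.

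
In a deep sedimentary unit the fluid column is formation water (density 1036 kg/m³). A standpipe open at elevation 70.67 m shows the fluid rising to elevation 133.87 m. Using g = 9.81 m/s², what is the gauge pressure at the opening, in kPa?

Pressure head ψ = h − z = 133.87 − 70.67 = 63.20 m.
P = ρgψ = 1036 × 9.81 × 63.20 = 642312 Pa ≈ 642 kPa.

P ≈ 642 kPa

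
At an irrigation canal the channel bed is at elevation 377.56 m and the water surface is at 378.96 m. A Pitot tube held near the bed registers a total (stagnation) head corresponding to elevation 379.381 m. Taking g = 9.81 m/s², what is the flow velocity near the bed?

Near the bed, under hydrostatic conditions, the piezometric head (z + ψ) equals the free-surface elevation, 378.96 m.
Velocity head = total − piezometric = 379.381 − 378.96 = 0.421 m.
v = √(2g·h_v) = √(2 × 9.81 × 0.421) = 2.87 m/s.

v ≈ 2.87 m/s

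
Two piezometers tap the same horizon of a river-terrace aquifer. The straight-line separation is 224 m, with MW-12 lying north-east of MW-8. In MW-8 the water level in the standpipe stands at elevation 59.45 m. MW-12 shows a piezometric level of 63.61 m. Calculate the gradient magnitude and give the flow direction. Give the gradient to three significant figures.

i ≈ 0.0186; groundwater flows toward the south-west

Total head at MW-8: h = 59.45 m (water level in the piezometer is the total head).
Total head at MW-12: h = 63.61 m (water level in the piezometer is the total head).
Head difference: h(MW-8) − h(MW-12) = 59.45 − 63.61 = -4.16 m.
Hydraulic gradient: i = |Δh| / L = 4.16 / 224 = 0.0186.
Flow is from higher to lower head: from MW-12 toward MW-8, i.e. toward the south-west.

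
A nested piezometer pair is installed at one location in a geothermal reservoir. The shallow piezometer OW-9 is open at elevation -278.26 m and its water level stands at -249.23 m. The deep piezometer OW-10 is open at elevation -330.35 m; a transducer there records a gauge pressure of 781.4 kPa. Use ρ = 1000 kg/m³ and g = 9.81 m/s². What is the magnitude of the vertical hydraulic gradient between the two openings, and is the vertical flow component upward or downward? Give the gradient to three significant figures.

Total head at OW-9: h = -249.23 m (water level in the standpipe).
Pressure head at OW-10: ψ = P/(ρg) = 781.4×1000 / (1000 × 9.81) = 79.65 m.
Total head at OW-10: h = z + ψ = -330.35 + 79.65 = -250.70 m.
Δh = h(OW-9) − h(OW-10) = -249.23 − (-250.70) = 1.47 m.
Vertical separation Δz = -278.26 − (-330.35) = 52.09 m.
|i_v| = |Δh| / Δz = 1.47 / 52.09 = 0.0282.
Head is higher in the shallow piezometer, so vertical flow is downward (recharge condition).

|i_v| ≈ 0.0282; vertical flow is downward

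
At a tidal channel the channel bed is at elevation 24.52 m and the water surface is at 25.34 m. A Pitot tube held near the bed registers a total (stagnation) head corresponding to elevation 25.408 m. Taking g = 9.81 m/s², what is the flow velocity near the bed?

v ≈ 1.16 m/s

Near the bed, under hydrostatic conditions, the piezometric head (z + ψ) equals the free-surface elevation, 25.34 m.
Velocity head = total − piezometric = 25.408 − 25.34 = 0.068 m.
v = √(2g·h_v) = √(2 × 9.81 × 0.068) = 1.16 m/s.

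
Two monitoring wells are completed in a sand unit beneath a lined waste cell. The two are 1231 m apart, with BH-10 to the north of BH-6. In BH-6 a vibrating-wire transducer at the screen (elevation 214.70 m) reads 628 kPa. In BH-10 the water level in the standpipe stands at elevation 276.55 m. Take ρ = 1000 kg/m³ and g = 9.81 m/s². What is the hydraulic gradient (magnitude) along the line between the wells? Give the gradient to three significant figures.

i ≈ 0.00176

Pressure head at BH-6: ψ = P/(ρg) = 628×1000 / (1000 × 9.81) = 64.02 m.
Total head at BH-6: h = z + ψ = 214.70 + 64.02 = 278.72 m.
Total head at BH-10: h = 276.55 m (water level in the piezometer is the total head).
Head difference: h(BH-6) − h(BH-10) = 278.72 − 276.55 = 2.17 m.
Hydraulic gradient: i = |Δh| / L = 2.17 / 1231 = 0.00176.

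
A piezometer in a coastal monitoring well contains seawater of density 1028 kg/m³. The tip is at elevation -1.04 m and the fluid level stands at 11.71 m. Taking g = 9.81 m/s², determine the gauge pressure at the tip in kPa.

P ≈ 129 kPa

Pressure head ψ = h − z = 11.71 − (-1.04) = 12.75 m.
P = ρgψ = 1028 × 9.81 × 12.75 = 128580 Pa ≈ 129 kPa.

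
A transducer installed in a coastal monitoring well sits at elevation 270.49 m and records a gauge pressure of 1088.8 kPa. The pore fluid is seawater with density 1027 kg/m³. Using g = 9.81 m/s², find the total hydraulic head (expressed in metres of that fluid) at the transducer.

ψ = P/(ρg) = 1088.8×1000 / (1027 × 9.81) = 108.07 m.
h = z + ψ = 270.49 + 108.07 = 378.56 m.

h ≈ 378.56 m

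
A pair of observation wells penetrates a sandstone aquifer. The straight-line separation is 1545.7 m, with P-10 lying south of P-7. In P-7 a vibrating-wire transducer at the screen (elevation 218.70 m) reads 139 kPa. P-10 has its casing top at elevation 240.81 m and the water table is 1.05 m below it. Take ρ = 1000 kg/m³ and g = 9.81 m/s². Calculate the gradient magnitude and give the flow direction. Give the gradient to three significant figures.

i ≈ 0.00446; groundwater flows toward the north

Pressure head at P-7: ψ = P/(ρg) = 139×1000 / (1000 × 9.81) = 14.17 m.
Total head at P-7: h = z + ψ = 218.70 + 14.17 = 232.87 m.
Total head at P-10: h = 240.81 − 1.05 = 239.76 m.
Head difference: h(P-7) − h(P-10) = 232.87 − 239.76 = -6.89 m.
Hydraulic gradient: i = |Δh| / L = 6.89 / 1545.7 = 0.00446.
Flow is from higher to lower head: from P-10 toward P-7, i.e. toward the north.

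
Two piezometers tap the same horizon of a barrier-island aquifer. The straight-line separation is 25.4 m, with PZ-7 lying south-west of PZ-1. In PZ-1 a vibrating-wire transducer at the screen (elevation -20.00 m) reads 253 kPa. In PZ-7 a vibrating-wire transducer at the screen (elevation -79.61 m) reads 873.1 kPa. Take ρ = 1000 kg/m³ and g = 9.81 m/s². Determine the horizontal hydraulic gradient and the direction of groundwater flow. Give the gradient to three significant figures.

Pressure head at PZ-1: ψ = P/(ρg) = 253×1000 / (1000 × 9.81) = 25.79 m.
Total head at PZ-1: h = z + ψ = -20.00 + 25.79 = 5.79 m.
Pressure head at PZ-7: ψ = P/(ρg) = 873.1×1000 / (1000 × 9.81) = 89.00 m.
Total head at PZ-7: h = z + ψ = -79.61 + 89.00 = 9.39 m.
Head difference: h(PZ-1) − h(PZ-7) = 5.79 − 9.39 = -3.60 m.
Hydraulic gradient: i = |Δh| / L = 3.60 / 25.4 = 0.142.
Flow is from higher to lower head: from PZ-7 toward PZ-1, i.e. toward the north-east.

i ≈ 0.142; groundwater flows toward the north-east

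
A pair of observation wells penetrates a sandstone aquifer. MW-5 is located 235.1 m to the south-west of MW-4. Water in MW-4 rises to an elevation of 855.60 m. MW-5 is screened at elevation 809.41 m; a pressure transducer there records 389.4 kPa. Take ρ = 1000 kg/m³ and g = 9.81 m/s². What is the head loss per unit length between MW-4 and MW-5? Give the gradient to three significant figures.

Total head at MW-4: h = 855.60 m (water level in the piezometer is the total head).
Pressure head at MW-5: ψ = P/(ρg) = 389.4×1000 / (1000 × 9.81) = 39.69 m.
Total head at MW-5: h = z + ψ = 809.41 + 39.69 = 849.10 m.
Head difference: h(MW-4) − h(MW-5) = 855.60 − 849.10 = 6.50 m.
Hydraulic gradient: i = |Δh| / L = 6.50 / 235.1 = 0.0276.

i ≈ 0.0276 m/m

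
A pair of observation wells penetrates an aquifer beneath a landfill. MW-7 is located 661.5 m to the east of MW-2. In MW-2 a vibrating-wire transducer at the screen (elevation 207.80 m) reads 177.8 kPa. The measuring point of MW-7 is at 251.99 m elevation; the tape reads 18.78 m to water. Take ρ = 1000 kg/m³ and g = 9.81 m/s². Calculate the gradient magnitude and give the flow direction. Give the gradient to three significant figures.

Pressure head at MW-2: ψ = P/(ρg) = 177.8×1000 / (1000 × 9.81) = 18.12 m.
Total head at MW-2: h = z + ψ = 207.80 + 18.12 = 225.92 m.
Total head at MW-7: h = 251.99 − 18.78 = 233.21 m.
Head difference: h(MW-2) − h(MW-7) = 225.92 − 233.21 = -7.29 m.
Hydraulic gradient: i = |Δh| / L = 7.29 / 661.5 = 0.0110.
Flow is from higher to lower head: from MW-7 toward MW-2, i.e. toward the west.

i ≈ 0.0110; groundwater flows toward the west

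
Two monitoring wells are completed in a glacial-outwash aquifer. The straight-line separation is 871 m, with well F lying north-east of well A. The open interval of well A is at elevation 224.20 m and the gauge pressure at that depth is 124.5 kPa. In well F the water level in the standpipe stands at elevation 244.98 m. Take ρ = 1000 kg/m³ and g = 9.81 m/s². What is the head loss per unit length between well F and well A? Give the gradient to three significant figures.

Pressure head at well A: ψ = P/(ρg) = 124.5×1000 / (1000 × 9.81) = 12.69 m.
Total head at well A: h = z + ψ = 224.20 + 12.69 = 236.89 m.
Total head at well F: h = 244.98 m (water level in the piezometer is the total head).
Head difference: h(well A) − h(well F) = 236.89 − 244.98 = -8.09 m.
Hydraulic gradient: i = |Δh| / L = 8.09 / 871 = 0.00929.

i ≈ 0.00929 m/m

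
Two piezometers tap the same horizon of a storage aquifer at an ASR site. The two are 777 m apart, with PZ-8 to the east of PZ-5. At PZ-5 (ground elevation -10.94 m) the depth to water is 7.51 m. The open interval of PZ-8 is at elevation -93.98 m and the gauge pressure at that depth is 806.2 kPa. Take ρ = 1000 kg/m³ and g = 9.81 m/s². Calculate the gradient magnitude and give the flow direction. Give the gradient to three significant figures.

Total head at PZ-5: h = -10.94 − 7.51 = -18.45 m.
Pressure head at PZ-8: ψ = P/(ρg) = 806.2×1000 / (1000 × 9.81) = 82.18 m.
Total head at PZ-8: h = z + ψ = -93.98 + 82.18 = -11.80 m.
Head difference: h(PZ-5) − h(PZ-8) = -18.45 − (-11.80) = -6.65 m.
Hydraulic gradient: i = |Δh| / L = 6.65 / 777 = 0.00856.
Flow is from higher to lower head: from PZ-8 toward PZ-5, i.e. toward the west.

i ≈ 0.00856; groundwater flows toward the west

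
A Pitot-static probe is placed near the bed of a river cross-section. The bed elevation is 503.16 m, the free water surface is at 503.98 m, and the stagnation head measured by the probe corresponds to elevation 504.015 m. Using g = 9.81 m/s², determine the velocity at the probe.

Near the bed, under hydrostatic conditions, the piezometric head (z + ψ) equals the free-surface elevation, 503.98 m.
Velocity head = total − piezometric = 504.015 − 503.98 = 0.035 m.
v = √(2g·h_v) = √(2 × 9.81 × 0.035) = 0.829 m/s.

v ≈ 0.829 m/s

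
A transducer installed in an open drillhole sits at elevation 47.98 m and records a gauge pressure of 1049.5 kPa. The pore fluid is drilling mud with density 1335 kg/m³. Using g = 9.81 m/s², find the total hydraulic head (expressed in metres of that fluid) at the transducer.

h ≈ 128.12 m

ψ = P/(ρg) = 1049.5×1000 / (1335 × 9.81) = 80.14 m.
h = z + ψ = 47.98 + 80.14 = 128.12 m.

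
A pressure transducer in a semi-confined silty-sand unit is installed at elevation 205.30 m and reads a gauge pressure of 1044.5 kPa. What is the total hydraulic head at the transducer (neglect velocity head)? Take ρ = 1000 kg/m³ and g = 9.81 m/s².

h ≈ 311.77 m

ψ = P/(ρg) = 1044.5×1000 / (1000 × 9.81) = 106.47 m.
h = z + ψ = 205.30 + 106.47 = 311.77 m.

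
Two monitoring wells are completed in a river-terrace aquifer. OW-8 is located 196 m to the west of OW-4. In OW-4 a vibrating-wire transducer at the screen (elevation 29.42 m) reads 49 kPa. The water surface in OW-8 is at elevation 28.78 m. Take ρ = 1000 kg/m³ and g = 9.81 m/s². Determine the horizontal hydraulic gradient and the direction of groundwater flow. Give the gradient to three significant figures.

i ≈ 0.0287; groundwater flows toward the west

Pressure head at OW-4: ψ = P/(ρg) = 49×1000 / (1000 × 9.81) = 4.99 m.
Total head at OW-4: h = z + ψ = 29.42 + 4.99 = 34.41 m.
Total head at OW-8: h = 28.78 m (water level in the piezometer is the total head).
Head difference: h(OW-4) − h(OW-8) = 34.41 − 28.78 = 5.63 m.
Hydraulic gradient: i = |Δh| / L = 5.63 / 196 = 0.0287.
Flow is from higher to lower head: from OW-4 toward OW-8, i.e. toward the west.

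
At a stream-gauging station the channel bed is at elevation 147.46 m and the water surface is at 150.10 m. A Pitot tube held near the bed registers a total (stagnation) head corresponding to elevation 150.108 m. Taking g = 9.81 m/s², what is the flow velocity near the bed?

v ≈ 0.396 m/s

Near the bed, under hydrostatic conditions, the piezometric head (z + ψ) equals the free-surface elevation, 150.10 m.
Velocity head = total − piezometric = 150.108 − 150.10 = 0.008 m.
v = √(2g·h_v) = √(2 × 9.81 × 0.008) = 0.396 m/s.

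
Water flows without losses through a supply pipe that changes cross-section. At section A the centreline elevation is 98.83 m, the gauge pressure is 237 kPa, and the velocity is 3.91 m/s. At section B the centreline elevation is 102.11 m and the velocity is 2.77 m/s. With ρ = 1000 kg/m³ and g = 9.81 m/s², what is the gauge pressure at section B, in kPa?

Pressure head at A: ψ₁ = P₁/(ρg) = 237×1000 / (1000 × 9.81) = 24.16 m.
Velocity heads: v₁²/2g = 3.91²/19.62 = 0.779 m; v₂²/2g = 2.77²/19.62 = 0.391 m.
Total head H = z₁ + ψ₁ + v₁²/2g = 98.83 + 24.16 + 0.779 = 123.77 m.
ψ₂ = H − z₂ − v₂²/2g = 123.77 − 102.11 − 0.391 = 21.27 m.
P₂ = ρgψ₂ = 1000 × 9.81 × 21.27 ≈ 209 kPa.

P₂ ≈ 209 kPa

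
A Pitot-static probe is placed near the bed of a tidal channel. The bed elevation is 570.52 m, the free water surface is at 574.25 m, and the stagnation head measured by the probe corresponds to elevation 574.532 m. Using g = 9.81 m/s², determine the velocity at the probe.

v ≈ 2.35 m/s

Near the bed, under hydrostatic conditions, the piezometric head (z + ψ) equals the free-surface elevation, 574.25 m.
Velocity head = total − piezometric = 574.532 − 574.25 = 0.282 m.
v = √(2g·h_v) = √(2 × 9.81 × 0.282) = 2.35 m/s.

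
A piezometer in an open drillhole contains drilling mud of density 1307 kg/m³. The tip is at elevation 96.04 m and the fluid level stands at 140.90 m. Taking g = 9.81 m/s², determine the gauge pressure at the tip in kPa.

P ≈ 575 kPa

Pressure head ψ = h − z = 140.90 − 96.04 = 44.86 m.
P = ρgψ = 1307 × 9.81 × 44.86 = 575180 Pa ≈ 575 kPa.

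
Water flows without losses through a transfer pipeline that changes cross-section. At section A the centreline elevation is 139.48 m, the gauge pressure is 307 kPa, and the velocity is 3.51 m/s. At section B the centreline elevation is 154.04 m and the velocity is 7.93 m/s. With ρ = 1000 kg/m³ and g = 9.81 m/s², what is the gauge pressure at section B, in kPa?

Pressure head at A: ψ₁ = P₁/(ρg) = 307×1000 / (1000 × 9.81) = 31.29 m.
Velocity heads: v₁²/2g = 3.51²/19.62 = 0.628 m; v₂²/2g = 7.93²/19.62 = 3.205 m.
Total head H = z₁ + ψ₁ + v₁²/2g = 139.48 + 31.29 + 0.628 = 171.40 m.
ψ₂ = H − z₂ − v₂²/2g = 171.40 − 154.04 − 3.205 = 14.16 m.
P₂ = ρgψ₂ = 1000 × 9.81 × 14.16 ≈ 139 kPa.

P₂ ≈ 139 kPa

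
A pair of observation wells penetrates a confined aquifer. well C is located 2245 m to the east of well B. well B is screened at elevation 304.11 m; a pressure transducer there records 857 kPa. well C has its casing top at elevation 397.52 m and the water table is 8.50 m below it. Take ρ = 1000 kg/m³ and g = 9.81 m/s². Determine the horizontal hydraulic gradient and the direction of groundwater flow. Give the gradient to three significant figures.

i ≈ 0.00109; groundwater flows toward the east

Pressure head at well B: ψ = P/(ρg) = 857×1000 / (1000 × 9.81) = 87.36 m.
Total head at well B: h = z + ψ = 304.11 + 87.36 = 391.47 m.
Total head at well C: h = 397.52 − 8.50 = 389.02 m.
Head difference: h(well B) − h(well C) = 391.47 − 389.02 = 2.45 m.
Hydraulic gradient: i = |Δh| / L = 2.45 / 2245 = 0.00109.
Flow is from higher to lower head: from well B toward well C, i.e. toward the east.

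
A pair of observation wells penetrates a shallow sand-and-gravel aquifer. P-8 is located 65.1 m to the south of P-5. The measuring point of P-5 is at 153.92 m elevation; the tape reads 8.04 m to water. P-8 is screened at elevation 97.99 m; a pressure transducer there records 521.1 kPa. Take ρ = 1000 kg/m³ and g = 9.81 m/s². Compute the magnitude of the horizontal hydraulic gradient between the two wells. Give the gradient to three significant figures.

Total head at P-5: h = 153.92 − 8.04 = 145.88 m.
Pressure head at P-8: ψ = P/(ρg) = 521.1×1000 / (1000 × 9.81) = 53.12 m.
Total head at P-8: h = z + ψ = 97.99 + 53.12 = 151.11 m.
Head difference: h(P-5) − h(P-8) = 145.88 − 151.11 = -5.23 m.
Hydraulic gradient: i = |Δh| / L = 5.23 / 65.1 = 0.0803.

i ≈ 0.0803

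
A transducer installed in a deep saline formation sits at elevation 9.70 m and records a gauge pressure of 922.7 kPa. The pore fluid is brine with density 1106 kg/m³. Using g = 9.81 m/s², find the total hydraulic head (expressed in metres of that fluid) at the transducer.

h ≈ 94.74 m

ψ = P/(ρg) = 922.7×1000 / (1106 × 9.81) = 85.04 m.
h = z + ψ = 9.70 + 85.04 = 94.74 m.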